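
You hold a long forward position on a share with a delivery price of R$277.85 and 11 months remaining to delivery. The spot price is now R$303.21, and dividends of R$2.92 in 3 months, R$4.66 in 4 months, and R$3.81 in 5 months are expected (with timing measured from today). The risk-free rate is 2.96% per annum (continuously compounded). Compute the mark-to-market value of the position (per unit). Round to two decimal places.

PV(remaining dividends) I = 2.92·e^(−0.0296·3/12) + 4.66·e^(−0.0296·4/12) + 3.81·e^(−0.0296·5/12) = 11.2760
Current forward F = (S − I)·e^(rT) = (303.21 − 11.2760)·e^(0.0296·11/12) = 291.9340 × 1.027505 = 299.9636
Value (long) = (F − K)·e^(−rT) = (299.9636 − 277.85) × 0.973231 = 21.5216
Value = R$21.52

R$21.52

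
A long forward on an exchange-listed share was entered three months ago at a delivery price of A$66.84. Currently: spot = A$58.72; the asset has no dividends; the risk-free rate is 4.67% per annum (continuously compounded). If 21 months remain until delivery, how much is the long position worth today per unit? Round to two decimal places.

-A$2.87

Current fair forward for the remaining 21 months: F = S·e^(r·T), r = 0.0467
F = 58.72 · e^(0.0467 × 21/12) = 58.72 × 1.085157 = 63.7204
Value of long forward = (F − K)·e^(−rT) = (63.7204 − 66.84) · e^(−0.0467·21/12)
= -3.1196 × 0.921525 = -2.87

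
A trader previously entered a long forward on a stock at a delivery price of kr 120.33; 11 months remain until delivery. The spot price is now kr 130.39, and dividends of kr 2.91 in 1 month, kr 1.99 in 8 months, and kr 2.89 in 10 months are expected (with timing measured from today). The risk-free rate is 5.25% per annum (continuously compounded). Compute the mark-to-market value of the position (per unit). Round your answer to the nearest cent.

kr 8.13

PV(remaining dividends) I = 2.91·e^(−0.0525·1/12) + 1.99·e^(−0.0525·8/12) + 2.89·e^(−0.0525·10/12) = 7.5851
Current forward F = (S − I)·e^(rT) = (130.39 − 7.5851)·e^(0.0525·11/12) = 122.8049 × 1.049302 = 128.8594
Value (long) = (F − K)·e^(−rT) = (128.8594 − 120.33) × 0.953015 = 8.1286
Value = kr 8.13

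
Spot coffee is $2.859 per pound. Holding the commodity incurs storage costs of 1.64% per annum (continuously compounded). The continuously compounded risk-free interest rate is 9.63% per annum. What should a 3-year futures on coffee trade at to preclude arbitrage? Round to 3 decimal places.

$4.009 per pound

Net carry = r + u − y = 0.0963 + 0.0164 − 0.0000 = 0.1127
F = S·e^((r+u−y)T) = 2.859 · e^(0.1127 × 3) = 2.859 · e^0.338100
= 2.859 × 1.402281 = $4.009 per pound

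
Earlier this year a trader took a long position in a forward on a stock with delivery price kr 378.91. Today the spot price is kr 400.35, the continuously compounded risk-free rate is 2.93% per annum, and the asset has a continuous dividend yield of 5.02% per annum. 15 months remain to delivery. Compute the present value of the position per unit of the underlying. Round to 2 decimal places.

kr 10.72

Current fair forward for the remaining 15 months: F = S·e^((r − q)·T), (r − q) = 0.0293 − 0.0502 = -0.0209
F = 400.35 · e^(-0.0209 × 15/12) = 400.35 × 0.974213 = 390.0262
Value of long forward = (F − K)·e^(−rT) = (390.0262 − 378.91) · e^(−0.0293·15/12)
= 11.1162 × 0.964038 = 10.72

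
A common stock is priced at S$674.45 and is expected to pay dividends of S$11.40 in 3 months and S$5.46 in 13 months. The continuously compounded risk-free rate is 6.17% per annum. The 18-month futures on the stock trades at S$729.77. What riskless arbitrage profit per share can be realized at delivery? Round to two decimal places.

PV(dividends) I = 11.40·e^(−0.0617·3/12) + 5.46·e^(−0.0617·13/12) = 16.3325
Fair futures F* = (S − I)·e^(rT) = (674.45 − 16.3325)·e^0.092550 = 658.1175 × 1.096968 = 721.9338
Market S$729.77 > fair 721.9338: forward overpriced → cash-and-carry (borrow at r, buy the stock and collect the dividends, short the forward).
Profit at T = |F_mkt − F*| = |729.77 − 721.9338| = S$7.84 per share

S$7.84 per share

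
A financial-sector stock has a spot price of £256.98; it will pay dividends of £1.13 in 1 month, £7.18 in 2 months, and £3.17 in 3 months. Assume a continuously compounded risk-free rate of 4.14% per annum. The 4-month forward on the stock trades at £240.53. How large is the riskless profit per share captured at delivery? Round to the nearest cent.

PV(dividends) I = 1.13·e^(−0.0414·1/12) + 7.18·e^(−0.0414·2/12) + 3.17·e^(−0.0414·3/12) = 11.3941
Fair forward F* = (S − I)·e^(rT) = (256.98 − 11.3941)·e^0.013800 = 245.5859 × 1.013896 = 248.9986
Market £240.53 < fair 248.9986: forward underpriced → reverse cash-and-carry (short the stock, invest proceeds at r, pay the dividends, go long the forward).
Profit at T = |F_mkt − F*| = |240.53 − 248.9986| = £8.47 per share

£8.47 per share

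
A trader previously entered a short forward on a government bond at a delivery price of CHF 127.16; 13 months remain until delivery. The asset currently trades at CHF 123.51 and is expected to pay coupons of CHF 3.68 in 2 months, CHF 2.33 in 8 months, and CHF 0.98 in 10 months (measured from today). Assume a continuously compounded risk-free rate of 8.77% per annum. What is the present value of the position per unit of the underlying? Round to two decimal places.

-CHF 1.14

PV(remaining coupons) I = 3.68·e^(−0.0877·2/12) + 2.33·e^(−0.0877·8/12) + 0.98·e^(−0.0877·10/12) = 6.7352
Current forward F = (S − I)·e^(rT) = (123.51 − 6.7352)·e^(0.0877·13/12) = 116.7748 × 1.099668 = 128.4135
Value (long) = (F − K)·e^(−rT) = (128.4135 − 127.16) × 0.909365 = 1.1399
Short position value = −(long value) = -CHF 1.14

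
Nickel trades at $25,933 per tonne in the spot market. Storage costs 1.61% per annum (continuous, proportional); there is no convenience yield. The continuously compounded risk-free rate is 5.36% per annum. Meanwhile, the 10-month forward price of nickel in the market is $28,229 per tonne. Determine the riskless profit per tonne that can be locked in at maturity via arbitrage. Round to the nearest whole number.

Fair forward: F* = S·e^(carry·T), with carry = (r + u) = 0.0536 + 0.0161 = 0.0697
F* = 25933 · e^(0.0697 × 10/12) = 25933 · e^0.058083 = 25933 × 1.059803 = $27483.8712
Market $28229 > fair $27483.8712: forward overpriced → cash-and-carry (buy spot, short the forward).
At maturity, profit = |F_mkt − F*| = |28229 − 27483.8712| = $745 per tonne

$745 per tonne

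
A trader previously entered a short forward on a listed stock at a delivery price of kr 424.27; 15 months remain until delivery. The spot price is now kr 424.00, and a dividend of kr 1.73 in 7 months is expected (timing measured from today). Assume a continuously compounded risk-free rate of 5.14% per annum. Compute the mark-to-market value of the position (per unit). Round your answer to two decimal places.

-kr 24.45

PV(remaining dividends) I = 1.73·e^(−0.0514·7/12) = 1.6789
Current forward F = (S − I)·e^(rT) = (424.00 − 1.6789)·e^(0.0514·15/12) = 422.3211 × 1.066359 = 450.3459
Value (long) = (F − K)·e^(−rT) = (450.3459 − 424.27) × 0.937771 = 24.4532
Short position value = −(long value) = -kr 24.45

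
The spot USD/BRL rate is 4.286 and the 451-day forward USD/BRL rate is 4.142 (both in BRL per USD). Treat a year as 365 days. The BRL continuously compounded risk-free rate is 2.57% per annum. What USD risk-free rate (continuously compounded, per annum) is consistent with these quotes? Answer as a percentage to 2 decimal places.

5.34%

F = S·e^((r_BRL − r_USD)T) ⇒ r_USD = r_BRL − ln(F/S)/T
ln(4.142/4.286) = -0.034175; /(451/365) = -0.027658
r_USD = 0.0257 + 0.027658 = 0.053358
r_USD = 5.34%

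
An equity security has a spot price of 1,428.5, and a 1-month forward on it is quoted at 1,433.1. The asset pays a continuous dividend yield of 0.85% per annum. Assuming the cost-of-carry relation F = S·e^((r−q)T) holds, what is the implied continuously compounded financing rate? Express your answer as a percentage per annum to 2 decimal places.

4.71%

From F = S·e^((r−q)T): (r − q) = ln(F/S)/T
ln(1433.1/1428.5) = ln(1.003220) = 0.003215
(r − q) = 0.003215 / (1/12) = 0.038580
r = ln(F/S)/T + q = 0.038580 + 0.0085 = 0.047080
r = 4.71%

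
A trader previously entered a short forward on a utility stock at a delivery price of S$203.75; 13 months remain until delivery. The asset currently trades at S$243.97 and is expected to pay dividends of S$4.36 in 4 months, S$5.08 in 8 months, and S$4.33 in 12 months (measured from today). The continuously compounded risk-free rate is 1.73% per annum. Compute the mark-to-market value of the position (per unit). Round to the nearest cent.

-S$30.39

PV(remaining dividends) I = 4.36·e^(−0.0173·4/12) + 5.08·e^(−0.0173·8/12) + 4.33·e^(−0.0173·12/12) = 13.6124
Current forward F = (S − I)·e^(rT) = (243.97 − 13.6124)·e^(0.0173·13/12) = 230.3576 × 1.018918 = 234.7155
Value (long) = (F − K)·e^(−rT) = (234.7155 − 203.75) × 0.981433 = 30.3906
Short position value = −(long value) = -S$30.39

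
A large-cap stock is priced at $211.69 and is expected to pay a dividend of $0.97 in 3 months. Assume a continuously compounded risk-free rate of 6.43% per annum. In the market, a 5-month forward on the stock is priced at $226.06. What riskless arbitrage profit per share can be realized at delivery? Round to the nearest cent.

PV(dividends) I = 0.97·e^(−0.0643·3/12) = 0.9545
Fair forward F* = (S − I)·e^(rT) = (211.69 − 0.9545)·e^0.026792 = 210.7355 × 1.027154 = 216.4578
Market $226.06 > fair 216.4578: forward overpriced → cash-and-carry (borrow at r, buy the stock and collect the dividends, short the forward).
Profit at T = |F_mkt − F*| = |226.06 − 216.4578| = $9.60 per share

$9.60 per share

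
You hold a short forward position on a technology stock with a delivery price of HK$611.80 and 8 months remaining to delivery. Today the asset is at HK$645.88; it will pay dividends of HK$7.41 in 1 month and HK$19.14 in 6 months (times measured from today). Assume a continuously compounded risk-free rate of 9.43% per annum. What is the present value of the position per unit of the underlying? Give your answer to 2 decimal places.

-HK$45.75

PV(remaining dividends) I = 7.41·e^(−0.0943·1/12) + 19.14·e^(−0.0943·6/12) = 25.6105
Current forward F = (S − I)·e^(rT) = (645.88 − 25.6105)·e^(0.0943·8/12) = 620.2695 × 1.064885 = 660.5157
Value (long) = (F − K)·e^(−rT) = (660.5157 − 611.80) × 0.939069 = 45.7474
Short position value = −(long value) = -HK$45.75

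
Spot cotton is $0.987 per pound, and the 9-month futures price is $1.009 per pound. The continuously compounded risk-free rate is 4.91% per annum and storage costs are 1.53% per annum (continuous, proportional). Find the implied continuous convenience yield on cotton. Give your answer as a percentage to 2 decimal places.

F = S·e^((r+u−y)T) ⇒ (r+u−y) = ln(F/S)/T
ln(1.009/0.987) = 0.022045; /T ⇒ 0.029393
y = r + u − ln(F/S)/T = 0.0491 + 0.0153 − 0.029393 = 0.035007
y = 3.50%

3.50%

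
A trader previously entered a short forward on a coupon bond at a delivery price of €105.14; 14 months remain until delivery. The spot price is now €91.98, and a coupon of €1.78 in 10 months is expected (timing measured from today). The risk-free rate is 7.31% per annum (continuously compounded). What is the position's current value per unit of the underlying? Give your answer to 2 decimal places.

PV(remaining coupons) I = 1.78·e^(−0.0731·10/12) = 1.6748
Current forward F = (S − I)·e^(rT) = (91.98 − 1.6748)·e^(0.0731·14/12) = 90.3052 × 1.089026 = 98.3447
Value (long) = (F − K)·e^(−rT) = (98.3447 − 105.14) × 0.918252 = -6.2398
Short position value = −(long value) = €6.24

€6.24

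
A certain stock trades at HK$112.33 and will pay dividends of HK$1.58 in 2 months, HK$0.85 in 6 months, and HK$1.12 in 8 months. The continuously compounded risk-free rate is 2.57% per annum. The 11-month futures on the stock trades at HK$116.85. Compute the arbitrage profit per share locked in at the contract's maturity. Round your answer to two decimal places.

HK$5.44 per share

PV(dividends) I = 1.58·e^(−0.0257·2/12) + 0.85·e^(−0.0257·6/12) + 1.12·e^(−0.0257·8/12) = 3.5134
Fair futures F* = (S − I)·e^(rT) = (112.33 − 3.5134)·e^0.023558 = 108.8166 × 1.023838 = 111.4106
Market HK$116.85 > fair 111.4106: forward overpriced → cash-and-carry (borrow at r, buy the stock and collect the dividends, short the forward).
Profit at T = |F_mkt − F*| = |116.85 − 111.4106| = HK$5.44 per share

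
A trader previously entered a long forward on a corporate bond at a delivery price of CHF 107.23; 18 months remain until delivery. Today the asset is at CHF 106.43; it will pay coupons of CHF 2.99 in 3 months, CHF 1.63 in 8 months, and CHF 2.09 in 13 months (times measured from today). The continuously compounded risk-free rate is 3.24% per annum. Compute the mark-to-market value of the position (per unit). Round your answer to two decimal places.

PV(remaining coupons) I = 2.99·e^(−0.0324·3/12) + 1.63·e^(−0.0324·8/12) + 2.09·e^(−0.0324·13/12) = 6.5790
Current forward F = (S − I)·e^(rT) = (106.43 − 6.5790)·e^(0.0324·18/12) = 99.8510 × 1.049800 = 104.8236
Value (long) = (F − K)·e^(−rT) = (104.8236 − 107.23) × 0.952562 = -2.2922
Value = -CHF 2.29

-CHF 2.29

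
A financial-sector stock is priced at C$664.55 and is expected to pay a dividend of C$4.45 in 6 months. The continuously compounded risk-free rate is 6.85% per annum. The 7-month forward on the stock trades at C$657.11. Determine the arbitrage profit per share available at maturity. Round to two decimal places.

C$30.06 per share

PV(dividends) I = 4.45·e^(−0.0685·6/12) = 4.3002
Fair forward F* = (S − I)·e^(rT) = (664.55 − 4.3002)·e^0.039958 = 660.2498 × 1.040767 = 687.1662
Market C$657.11 < fair 687.1662: forward underpriced → reverse cash-and-carry (short the stock, invest proceeds at r, pay the dividends, go long the forward).
Profit at T = |F_mkt − F*| = |657.11 − 687.1662| = C$30.06 per share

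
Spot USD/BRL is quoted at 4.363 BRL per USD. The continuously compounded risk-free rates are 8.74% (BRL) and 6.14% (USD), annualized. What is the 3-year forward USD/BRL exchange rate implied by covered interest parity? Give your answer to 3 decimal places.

4.717

F = S·e^((r_BRL − r_USD)T) = 4.363 · e^((0.0874 − 0.0614) × 3)
= 4.363 · e^0.078000 = 4.363 × 1.081123
F = 4.717 BRL per USD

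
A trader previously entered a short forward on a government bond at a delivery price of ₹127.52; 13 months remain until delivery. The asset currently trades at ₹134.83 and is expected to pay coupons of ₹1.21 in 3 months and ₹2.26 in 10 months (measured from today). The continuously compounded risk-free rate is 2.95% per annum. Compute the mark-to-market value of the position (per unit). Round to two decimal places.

PV(remaining coupons) I = 1.21·e^(−0.0295·3/12) + 2.26·e^(−0.0295·10/12) = 3.4062
Current forward F = (S − I)·e^(rT) = (134.83 − 3.4062)·e^(0.0295·13/12) = 131.4238 × 1.032474 = 135.6917
Value (long) = (F − K)·e^(−rT) = (135.6917 − 127.52) × 0.968547 = 7.9147
Short position value = −(long value) = -₹7.91

-₹7.91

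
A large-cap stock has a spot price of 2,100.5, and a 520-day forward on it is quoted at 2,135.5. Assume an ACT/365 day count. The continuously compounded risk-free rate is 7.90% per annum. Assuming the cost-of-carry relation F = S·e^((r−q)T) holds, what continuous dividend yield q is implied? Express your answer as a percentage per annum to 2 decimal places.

From F = S·e^((r−q)T): (r − q) = ln(F/S)/T
ln(2135.5/2100.5) = ln(1.016663) = 0.016526
(r − q) = 0.016526 / (520/365) = 0.011600
q = r − ln(F/S)/T = 0.0790 − 0.011600 = 0.067400
q = 6.74%

6.74%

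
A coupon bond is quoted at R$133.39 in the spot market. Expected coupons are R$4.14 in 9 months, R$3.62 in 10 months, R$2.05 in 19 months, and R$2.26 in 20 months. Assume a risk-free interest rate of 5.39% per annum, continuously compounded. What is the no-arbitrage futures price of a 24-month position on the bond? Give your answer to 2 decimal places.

PV(coupons) I = 4.14·e^(−0.0539·9/12) + 3.62·e^(−0.0539·10/12) + 2.05·e^(−0.0539·19/12) + 2.26·e^(−0.0539·20/12)
I = 3.9760 + 3.4610 + 1.8823 + 2.0658 = 11.3851
F = (S − I)·e^(rT) = (133.39 − 11.3851) · e^(0.0539·24/12)
= 122.0049 · e^0.107800 = 122.0049 × 1.113825 = R$135.89

R$135.89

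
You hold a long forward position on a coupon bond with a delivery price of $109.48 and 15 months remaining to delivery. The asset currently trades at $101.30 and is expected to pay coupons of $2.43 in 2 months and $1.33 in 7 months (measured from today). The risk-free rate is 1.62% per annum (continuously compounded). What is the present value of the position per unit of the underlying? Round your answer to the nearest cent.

-$9.73

PV(remaining coupons) I = 2.43·e^(−0.0162·2/12) + 1.33·e^(−0.0162·7/12) = 3.7409
Current forward F = (S − I)·e^(rT) = (101.30 − 3.7409)·e^(0.0162·15/12) = 97.5591 × 1.020456 = 99.5548
Value (long) = (F − K)·e^(−rT) = (99.5548 − 109.48) × 0.979954 = -9.7262
Value = -$9.73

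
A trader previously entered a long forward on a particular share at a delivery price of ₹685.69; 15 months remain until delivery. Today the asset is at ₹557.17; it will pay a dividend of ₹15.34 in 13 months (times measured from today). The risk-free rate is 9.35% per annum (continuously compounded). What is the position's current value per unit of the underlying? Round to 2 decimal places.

-₹66.75

PV(remaining dividends) I = 15.34·e^(−0.0935·13/12) = 13.8623
Current forward F = (S − I)·e^(rT) = (557.17 − 13.8623)·e^(0.0935·15/12) = 543.3077 × 1.123979 = 610.6664
Value (long) = (F − K)·e^(−rT) = (610.6664 − 685.69) × 0.889696 = -66.7482
Value = -₹66.75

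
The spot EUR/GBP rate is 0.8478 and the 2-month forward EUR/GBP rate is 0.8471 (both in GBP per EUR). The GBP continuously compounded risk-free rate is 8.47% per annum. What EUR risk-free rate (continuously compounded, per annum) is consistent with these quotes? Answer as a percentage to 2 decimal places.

8.97%

F = S·e^((r_GBP − r_EUR)T) ⇒ r_EUR = r_GBP − ln(F/S)/T
ln(0.8471/0.8478) = -0.000826; /(2/12) = -0.004956
r_EUR = 0.0847 + 0.004956 = 0.089656
r_EUR = 8.97%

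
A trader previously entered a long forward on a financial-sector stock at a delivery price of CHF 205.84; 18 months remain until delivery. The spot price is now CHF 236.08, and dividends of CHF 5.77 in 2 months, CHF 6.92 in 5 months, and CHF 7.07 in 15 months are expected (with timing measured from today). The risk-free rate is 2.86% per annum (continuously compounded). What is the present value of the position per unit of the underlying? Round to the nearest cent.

PV(remaining dividends) I = 5.77·e^(−0.0286·2/12) + 6.92·e^(−0.0286·5/12) + 7.07·e^(−0.0286·15/12) = 19.4023
Current forward F = (S − I)·e^(rT) = (236.08 − 19.4023)·e^(0.0286·18/12) = 216.6777 × 1.043834 = 226.1756
Value (long) = (F − K)·e^(−rT) = (226.1756 − 205.84) × 0.958007 = 19.4816
Value = CHF 19.48

CHF 19.48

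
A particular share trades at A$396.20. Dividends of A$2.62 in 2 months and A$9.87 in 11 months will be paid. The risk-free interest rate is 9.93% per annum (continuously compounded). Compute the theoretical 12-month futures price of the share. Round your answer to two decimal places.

A$424.76

PV(dividends) I = 2.62·e^(−0.0993·2/12) + 9.87·e^(−0.0993·11/12)
I = 2.5770 + 9.0113 = 11.5883
F = (S − I)·e^(rT) = (396.20 − 11.5883) · e^(0.0993·12/12)
= 384.6117 · e^0.099300 = 384.6117 × 1.104398 = A$424.76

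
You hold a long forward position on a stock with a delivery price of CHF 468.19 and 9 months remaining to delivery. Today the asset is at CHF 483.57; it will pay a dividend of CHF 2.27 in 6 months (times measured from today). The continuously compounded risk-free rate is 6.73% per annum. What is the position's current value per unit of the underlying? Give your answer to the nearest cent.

CHF 36.23

PV(remaining dividends) I = 2.27·e^(−0.0673·6/12) = 2.1949
Current forward F = (S − I)·e^(rT) = (483.57 − 2.1949)·e^(0.0673·9/12) = 481.3751 × 1.051771 = 506.2964
Value (long) = (F − K)·e^(−rT) = (506.2964 − 468.19) × 0.950778 = 36.2307
Value = CHF 36.23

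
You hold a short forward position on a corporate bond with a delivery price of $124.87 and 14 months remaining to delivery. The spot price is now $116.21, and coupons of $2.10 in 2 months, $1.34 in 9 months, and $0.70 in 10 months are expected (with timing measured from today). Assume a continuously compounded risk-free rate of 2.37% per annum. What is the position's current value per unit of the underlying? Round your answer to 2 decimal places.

$9.35

PV(remaining coupons) I = 2.10·e^(−0.0237·2/12) + 1.34·e^(−0.0237·9/12) + 0.70·e^(−0.0237·10/12) = 4.0944
Current forward F = (S − I)·e^(rT) = (116.21 − 4.0944)·e^(0.0237·14/12) = 112.1156 × 1.028036 = 115.2589
Value (long) = (F − K)·e^(−rT) = (115.2589 − 124.87) × 0.972729 = -9.3490
Short position value = −(long value) = $9.35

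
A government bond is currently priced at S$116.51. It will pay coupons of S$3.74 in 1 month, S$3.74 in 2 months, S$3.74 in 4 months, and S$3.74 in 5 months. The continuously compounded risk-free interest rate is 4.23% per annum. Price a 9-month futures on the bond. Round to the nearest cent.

PV(coupons) I = 3.74·e^(−0.0423·1/12) + 3.74·e^(−0.0423·2/12) + 3.74·e^(−0.0423·4/12) + 3.74·e^(−0.0423·5/12)
I = 3.7268 + 3.7137 + 3.6876 + 3.6747 = 14.8028
F = (S − I)·e^(rT) = (116.51 − 14.8028) · e^(0.0423·9/12)
= 101.7072 · e^0.031725 = 101.7072 × 1.032234 = S$104.99

S$104.99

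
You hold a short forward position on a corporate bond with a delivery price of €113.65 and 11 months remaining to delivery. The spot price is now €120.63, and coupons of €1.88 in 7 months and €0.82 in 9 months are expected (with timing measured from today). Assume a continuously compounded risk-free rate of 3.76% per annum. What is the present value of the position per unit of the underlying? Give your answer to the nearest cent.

-€8.19

PV(remaining coupons) I = 1.88·e^(−0.0376·7/12) + 0.82·e^(−0.0376·9/12) = 2.6364
Current forward F = (S − I)·e^(rT) = (120.63 − 2.6364)·e^(0.0376·11/12) = 117.9936 × 1.035068 = 122.1314
Value (long) = (F − K)·e^(−rT) = (122.1314 − 113.65) × 0.966121 = 8.1941
Short position value = −(long value) = -€8.19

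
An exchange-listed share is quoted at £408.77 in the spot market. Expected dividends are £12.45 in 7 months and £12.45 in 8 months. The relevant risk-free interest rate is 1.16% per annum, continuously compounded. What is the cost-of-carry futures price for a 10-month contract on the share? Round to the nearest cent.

£387.78

PV(dividends) I = 12.45·e^(−0.0116·7/12) + 12.45·e^(−0.0116·8/12)
I = 12.3660 + 12.3541 = 24.7201
F = (S − I)·e^(rT) = (408.77 − 24.7201) · e^(0.0116·10/12)
= 384.0499 · e^0.009667 = 384.0499 × 1.009714 = £387.78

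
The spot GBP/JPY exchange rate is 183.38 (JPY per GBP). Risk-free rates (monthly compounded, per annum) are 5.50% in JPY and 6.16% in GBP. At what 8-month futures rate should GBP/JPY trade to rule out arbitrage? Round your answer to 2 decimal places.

By covered interest parity, F = S · (1+r_JPY/12)^(12T) / (1+r_GBP/12)^(12T)
= 183.38 × 1.037260 / 1.041812 = 183.38 × 0.995631
F = 182.58 JPY per GBP

182.58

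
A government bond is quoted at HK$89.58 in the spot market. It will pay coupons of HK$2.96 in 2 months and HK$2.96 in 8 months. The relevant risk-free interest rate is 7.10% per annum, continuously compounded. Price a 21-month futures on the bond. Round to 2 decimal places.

PV(coupons) I = 2.96·e^(−0.0710·2/12) + 2.96·e^(−0.0710·8/12)
I = 2.9252 + 2.8232 = 5.7484
F = (S − I)·e^(rT) = (89.58 − 5.7484) · e^(0.0710·21/12)
= 83.8316 · e^0.124250 = 83.8316 × 1.132299 = HK$94.92

HK$94.92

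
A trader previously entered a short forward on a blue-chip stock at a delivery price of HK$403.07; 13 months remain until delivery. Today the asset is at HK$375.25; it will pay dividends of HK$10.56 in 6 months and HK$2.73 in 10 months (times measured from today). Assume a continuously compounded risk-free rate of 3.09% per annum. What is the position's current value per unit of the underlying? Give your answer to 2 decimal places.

HK$27.61

PV(remaining dividends) I = 10.56·e^(−0.0309·6/12) + 2.73·e^(−0.0309·10/12) = 13.0587
Current forward F = (S − I)·e^(rT) = (375.25 − 13.0587)·e^(0.0309·13/12) = 362.1913 × 1.034042 = 374.5210
Value (long) = (F − K)·e^(−rT) = (374.5210 − 403.07) × 0.967079 = -27.6091
Short position value = −(long value) = HK$27.61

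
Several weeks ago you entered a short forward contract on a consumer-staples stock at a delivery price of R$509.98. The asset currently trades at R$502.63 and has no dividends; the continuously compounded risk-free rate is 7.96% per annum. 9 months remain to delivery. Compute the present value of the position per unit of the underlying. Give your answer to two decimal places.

Current fair forward for the remaining 9 months: F = S·e^(r·T), r = 0.0796
F = 502.63 · e^(0.0796 × 9/12) = 502.63 × 1.061518 = 533.5508
Value of long forward = (F − K)·e^(−rT) = (533.5508 − 509.98) · e^(−0.0796·9/12)
= 23.5708 × 0.942047 = 22.20
Short position value = −(long value) = -R$22.20

-R$22.20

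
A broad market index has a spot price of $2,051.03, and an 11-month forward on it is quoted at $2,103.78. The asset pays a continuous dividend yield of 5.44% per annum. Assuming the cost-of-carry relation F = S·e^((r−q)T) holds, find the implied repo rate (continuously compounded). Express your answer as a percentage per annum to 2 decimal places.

8.21%

From F = S·e^((r−q)T): (r − q) = ln(F/S)/T
ln(2103.78/2051.03) = ln(1.025719) = 0.025394
(r − q) = 0.025394 / (11/12) = 0.027703
r = ln(F/S)/T + q = 0.027703 + 0.0544 = 0.082103
r = 8.21%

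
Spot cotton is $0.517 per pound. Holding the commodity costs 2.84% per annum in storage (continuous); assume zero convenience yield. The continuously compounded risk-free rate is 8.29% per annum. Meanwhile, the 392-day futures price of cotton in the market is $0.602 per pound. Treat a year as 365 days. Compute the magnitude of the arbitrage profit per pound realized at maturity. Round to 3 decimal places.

$0.019 per pound

Fair futures: F* = S·e^(carry·T), with carry = (r + u) = 0.0829 + 0.0284 = 0.1113
F* = 0.517 · e^(0.1113 × 392/365) = 0.517 · e^0.119533 = 0.517 × 1.126970 = $0.5826
Market $0.602 > fair $0.5826: forward overpriced → cash-and-carry (buy spot, short the forward).
At maturity, profit = |F_mkt − F*| = |0.602 − 0.5826| = $0.019 per pound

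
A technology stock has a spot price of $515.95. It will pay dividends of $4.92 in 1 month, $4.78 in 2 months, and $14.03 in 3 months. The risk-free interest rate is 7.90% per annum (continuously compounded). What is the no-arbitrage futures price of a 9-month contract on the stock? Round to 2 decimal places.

PV(dividends) I = 4.92·e^(−0.0790·1/12) + 4.78·e^(−0.0790·2/12) + 14.03·e^(−0.0790·3/12)
I = 4.8877 + 4.7175 + 13.7556 = 23.3608
F = (S − I)·e^(rT) = (515.95 − 23.3608) · e^(0.0790·9/12)
= 492.5892 · e^0.059250 = 492.5892 × 1.061040 = $522.66

$522.66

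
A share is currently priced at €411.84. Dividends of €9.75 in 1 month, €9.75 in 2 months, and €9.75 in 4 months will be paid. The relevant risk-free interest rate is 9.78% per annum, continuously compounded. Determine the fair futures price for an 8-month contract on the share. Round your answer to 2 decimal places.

€408.95

PV(dividends) I = 9.75·e^(−0.0978·1/12) + 9.75·e^(−0.0978·2/12) + 9.75·e^(−0.0978·4/12)
I = 9.6709 + 9.5924 + 9.4373 = 28.7006
F = (S − I)·e^(rT) = (411.84 − 28.7006) · e^(0.0978·8/12)
= 383.1394 · e^0.065200 = 383.1394 × 1.067372 = €408.95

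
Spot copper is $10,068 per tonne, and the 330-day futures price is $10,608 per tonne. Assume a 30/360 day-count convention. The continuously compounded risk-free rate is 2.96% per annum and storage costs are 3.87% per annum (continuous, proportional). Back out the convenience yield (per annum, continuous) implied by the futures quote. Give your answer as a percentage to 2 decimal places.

F = S·e^((r+u−y)T) ⇒ (r+u−y) = ln(F/S)/T
ln(10608/10068) = 0.052246; /T ⇒ 0.056996
y = r + u − ln(F/S)/T = 0.0296 + 0.0387 − 0.056996 = 0.011304
y = 1.13%

1.13%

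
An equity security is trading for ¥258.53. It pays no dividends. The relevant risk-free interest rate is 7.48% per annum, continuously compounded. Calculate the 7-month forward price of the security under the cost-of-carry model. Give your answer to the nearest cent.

F = S·e^(rT) = 258.53 · e^(0.0748 × 7/12)
= 258.53 · e^0.043633 = 258.53 × 1.044599
F = ¥270.06

¥270.06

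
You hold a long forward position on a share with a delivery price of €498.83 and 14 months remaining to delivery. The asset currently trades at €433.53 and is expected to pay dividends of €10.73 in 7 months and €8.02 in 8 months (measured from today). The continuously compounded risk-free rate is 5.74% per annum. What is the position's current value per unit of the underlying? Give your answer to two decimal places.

PV(remaining dividends) I = 10.73·e^(−0.0574·7/12) + 8.02·e^(−0.0574·8/12) = 18.0956
Current forward F = (S − I)·e^(rT) = (433.53 − 18.0956)·e^(0.0574·14/12) = 415.4344 × 1.069260 = 444.2074
Value (long) = (F − K)·e^(−rT) = (444.2074 − 498.83) × 0.935226 = -51.0845
Value = -€51.08

-€51.08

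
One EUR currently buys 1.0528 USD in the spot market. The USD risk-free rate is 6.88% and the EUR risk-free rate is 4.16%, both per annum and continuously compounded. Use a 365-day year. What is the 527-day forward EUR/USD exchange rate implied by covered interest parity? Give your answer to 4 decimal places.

F = S·e^((r_USD − r_EUR)T) = 1.0528 · e^((0.0688 − 0.0416) × 527/365)
= 1.0528 · e^0.039272 = 1.0528 × 1.040053
F = 1.0950 USD per EUR

1.0950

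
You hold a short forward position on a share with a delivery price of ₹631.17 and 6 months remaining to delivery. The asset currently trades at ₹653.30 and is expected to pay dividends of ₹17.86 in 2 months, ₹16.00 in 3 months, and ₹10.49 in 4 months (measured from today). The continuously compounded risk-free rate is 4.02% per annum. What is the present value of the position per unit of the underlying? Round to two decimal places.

₹9.24

PV(remaining dividends) I = 17.86·e^(−0.0402·2/12) + 16.00·e^(−0.0402·3/12) + 10.49·e^(−0.0402·4/12) = 43.9311
Current forward F = (S − I)·e^(rT) = (653.30 − 43.9311)·e^(0.0402·6/12) = 609.3689 × 1.020303 = 621.7409
Value (long) = (F − K)·e^(−rT) = (621.7409 − 631.17) × 0.980101 = -9.2415
Short position value = −(long value) = ₹9.24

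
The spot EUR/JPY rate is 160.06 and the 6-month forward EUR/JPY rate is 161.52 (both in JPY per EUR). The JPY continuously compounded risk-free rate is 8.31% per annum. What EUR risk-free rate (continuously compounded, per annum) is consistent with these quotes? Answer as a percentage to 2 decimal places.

6.49%

F = S·e^((r_JPY − r_EUR)T) ⇒ r_EUR = r_JPY − ln(F/S)/T
ln(161.52/160.06) = 0.009080; /(6/12) = 0.018160
r_EUR = 0.0831 − 0.018160 = 0.064940
r_EUR = 6.49%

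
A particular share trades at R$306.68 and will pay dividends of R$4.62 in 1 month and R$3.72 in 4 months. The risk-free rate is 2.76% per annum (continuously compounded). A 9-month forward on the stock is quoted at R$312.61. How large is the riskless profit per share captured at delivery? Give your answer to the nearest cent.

R$7.98 per share

PV(dividends) I = 4.62·e^(−0.0276·1/12) + 3.72·e^(−0.0276·4/12) = 8.2953
Fair forward F* = (S − I)·e^(rT) = (306.68 − 8.2953)·e^0.020700 = 298.3847 × 1.020916 = 304.6257
Market R$312.61 > fair 304.6257: forward overpriced → cash-and-carry (borrow at r, buy the stock and collect the dividends, short the forward).
Profit at T = |F_mkt − F*| = |312.61 − 304.6257| = R$7.98 per share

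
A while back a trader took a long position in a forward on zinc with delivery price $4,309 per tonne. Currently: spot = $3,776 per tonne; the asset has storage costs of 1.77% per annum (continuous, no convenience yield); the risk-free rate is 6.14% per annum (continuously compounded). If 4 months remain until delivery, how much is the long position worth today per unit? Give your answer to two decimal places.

-$423.36 per tonne

Current fair forward for the remaining 4 months: F = S·e^((r + u)·T), (r + u) = 0.0614 + 0.0177 = 0.0791
F = 3776 · e^(0.0791 × 4/12) = 3776 × 1.02671734 = 3876.8847
Value of long forward = (F − K)·e^(−rT) = (3876.8847 − 4309) · e^(−0.0614·4/12)
= -432.1153 × 0.97974135 = -423.36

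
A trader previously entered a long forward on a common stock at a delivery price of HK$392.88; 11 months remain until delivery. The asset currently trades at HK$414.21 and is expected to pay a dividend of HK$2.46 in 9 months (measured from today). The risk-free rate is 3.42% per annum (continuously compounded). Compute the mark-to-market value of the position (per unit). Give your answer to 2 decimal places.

HK$31.06

PV(remaining dividends) I = 2.46·e^(−0.0342·9/12) = 2.3977
Current forward F = (S − I)·e^(rT) = (414.21 − 2.3977)·e^(0.0342·11/12) = 411.8123 × 1.031847 = 424.9273
Value (long) = (F − K)·e^(−rT) = (424.9273 − 392.88) × 0.969136 = 31.0582
Value = HK$31.06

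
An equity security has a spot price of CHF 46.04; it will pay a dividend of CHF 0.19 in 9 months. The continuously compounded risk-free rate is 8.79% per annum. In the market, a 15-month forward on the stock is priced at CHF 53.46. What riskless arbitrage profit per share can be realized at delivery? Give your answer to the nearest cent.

CHF 2.27 per share

PV(dividends) I = 0.19·e^(−0.0879·9/12) = 0.1779
Fair forward F* = (S − I)·e^(rT) = (46.04 − 0.1779)·e^0.109875 = 45.8621 × 1.116139 = 51.1885
Market CHF 53.46 > fair 51.1885: forward overpriced → cash-and-carry (borrow at r, buy the stock and collect the dividends, short the forward).
Profit at T = |F_mkt − F*| = |53.46 − 51.1885| = CHF 2.27 per share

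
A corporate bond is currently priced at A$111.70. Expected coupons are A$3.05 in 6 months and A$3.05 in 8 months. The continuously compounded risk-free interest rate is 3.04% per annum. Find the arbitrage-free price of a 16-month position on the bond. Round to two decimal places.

A$110.08

PV(coupons) I = 3.05·e^(−0.0304·6/12) + 3.05·e^(−0.0304·8/12)
I = 3.0040 + 2.9888 = 5.9928
F = (S − I)·e^(rT) = (111.70 − 5.9928) · e^(0.0304·16/12)
= 105.7072 · e^0.040533 = 105.7072 × 1.041366 = A$110.08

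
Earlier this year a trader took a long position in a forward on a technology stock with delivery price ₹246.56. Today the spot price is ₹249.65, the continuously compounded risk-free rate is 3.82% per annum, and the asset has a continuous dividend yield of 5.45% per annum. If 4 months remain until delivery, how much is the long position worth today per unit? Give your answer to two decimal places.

Current fair forward for the remaining 4 months: F = S·e^((r − q)·T), (r − q) = 0.0382 − 0.0545 = -0.0163
F = 249.65 · e^(-0.0163 × 4/12) = 249.65 × 0.994581 = 248.2971
Value of long forward = (F − K)·e^(−rT) = (248.2971 − 246.56) · e^(−0.0382·4/12)
= 1.7371 × 0.987347 = 1.72

₹1.72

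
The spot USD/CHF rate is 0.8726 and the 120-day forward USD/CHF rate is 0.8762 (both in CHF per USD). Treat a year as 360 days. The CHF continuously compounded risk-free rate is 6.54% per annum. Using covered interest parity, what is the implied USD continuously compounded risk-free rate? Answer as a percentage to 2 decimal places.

F = S·e^((r_CHF − r_USD)T) ⇒ r_USD = r_CHF − ln(F/S)/T
ln(0.8762/0.8726) = 0.004117; /(120/360) = 0.012351
r_USD = 0.0654 − 0.012351 = 0.053049
r_USD = 5.30%

5.30%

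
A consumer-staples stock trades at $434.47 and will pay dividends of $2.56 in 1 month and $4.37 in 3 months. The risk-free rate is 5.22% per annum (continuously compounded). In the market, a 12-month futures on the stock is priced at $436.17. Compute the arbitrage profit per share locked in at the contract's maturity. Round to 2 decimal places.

$14.35 per share

PV(dividends) I = 2.56·e^(−0.0522·1/12) + 4.37·e^(−0.0522·3/12) = 6.8622
Fair futures F* = (S − I)·e^(rT) = (434.47 − 6.8622)·e^0.052200 = 427.6078 × 1.053586 = 450.5216
Market $436.17 < fair 450.5216: forward underpriced → reverse cash-and-carry (short the stock, invest proceeds at r, pay the dividends, go long the forward).
Profit at T = |F_mkt − F*| = |436.17 − 450.5216| = $14.35 per share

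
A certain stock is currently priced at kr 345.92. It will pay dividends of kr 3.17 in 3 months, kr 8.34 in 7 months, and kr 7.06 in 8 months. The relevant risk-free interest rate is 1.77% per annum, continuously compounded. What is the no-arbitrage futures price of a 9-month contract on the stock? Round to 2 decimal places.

PV(dividends) I = 3.17·e^(−0.0177·3/12) + 8.34·e^(−0.0177·7/12) + 7.06·e^(−0.0177·8/12)
I = 3.1560 + 8.2543 + 6.9772 = 18.3875
F = (S − I)·e^(rT) = (345.92 − 18.3875) · e^(0.0177·9/12)
= 327.5325 · e^0.013275 = 327.5325 × 1.013364 = kr 331.91

kr 331.91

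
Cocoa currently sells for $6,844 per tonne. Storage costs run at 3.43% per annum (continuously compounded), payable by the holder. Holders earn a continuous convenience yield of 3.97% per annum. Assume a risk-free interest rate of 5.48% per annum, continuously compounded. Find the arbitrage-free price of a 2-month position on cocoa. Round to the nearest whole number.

Net carry = r + u − y = 0.0548 + 0.0343 − 0.0397 = 0.0494
F = S·e^((r+u−y)T) = 6844 · e^(0.0494 × 2/12) = 6844 · e^0.008233
= 6844 × 1.008267 = $6,901 per tonne

$6,901 per tonne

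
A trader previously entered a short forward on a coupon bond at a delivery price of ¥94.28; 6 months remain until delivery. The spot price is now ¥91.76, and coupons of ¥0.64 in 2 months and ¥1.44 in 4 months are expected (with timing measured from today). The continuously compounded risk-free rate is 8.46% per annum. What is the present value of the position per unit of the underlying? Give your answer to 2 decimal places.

¥0.65

PV(remaining coupons) I = 0.64·e^(−0.0846·2/12) + 1.44·e^(−0.0846·4/12) = 2.0310
Current forward F = (S − I)·e^(rT) = (91.76 − 2.0310)·e^(0.0846·6/12) = 89.7290 × 1.043207 = 93.6059
Value (long) = (F − K)·e^(−rT) = (93.6059 − 94.28) × 0.958582 = -0.6462
Short position value = −(long value) = ¥0.65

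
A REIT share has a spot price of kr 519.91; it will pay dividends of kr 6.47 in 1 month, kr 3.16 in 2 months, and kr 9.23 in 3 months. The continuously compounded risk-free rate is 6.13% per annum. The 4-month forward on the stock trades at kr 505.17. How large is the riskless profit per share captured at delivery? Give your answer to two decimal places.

PV(dividends) I = 6.47·e^(−0.0613·1/12) + 3.16·e^(−0.0613·2/12) + 9.23·e^(−0.0613·3/12) = 18.6545
Fair forward F* = (S − I)·e^(rT) = (519.91 − 18.6545)·e^0.020433 = 501.2555 × 1.020643 = 511.6029
Market kr 505.17 < fair 511.6029: forward underpriced → reverse cash-and-carry (short the stock, invest proceeds at r, pay the dividends, go long the forward).
Profit at T = |F_mkt − F*| = |505.17 − 511.6029| = kr 6.43 per share

kr 6.43 per share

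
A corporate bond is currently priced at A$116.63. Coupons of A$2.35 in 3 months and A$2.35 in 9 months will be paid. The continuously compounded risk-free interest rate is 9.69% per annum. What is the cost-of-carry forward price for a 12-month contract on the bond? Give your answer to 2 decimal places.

A$123.56

PV(coupons) I = 2.35·e^(−0.0969·3/12) + 2.35·e^(−0.0969·9/12)
I = 2.2938 + 2.1853 = 4.4791
F = (S − I)·e^(rT) = (116.63 − 4.4791) · e^(0.0969·12/12)
= 112.1509 · e^0.096900 = 112.1509 × 1.101750 = A$123.56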